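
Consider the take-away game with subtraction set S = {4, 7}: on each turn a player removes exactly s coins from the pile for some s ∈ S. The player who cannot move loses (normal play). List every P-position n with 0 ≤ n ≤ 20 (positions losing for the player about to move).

0, 1, 2, 3, 11, 12, 13, 14

G(0) = 0
G(1) = mex{} = 0
G(2) = mex{} = 0
G(3) = mex{} = 0
G(4) = mex{0} = 1
G(5) = mex{0} = 1
G(6) = mex{0} = 1
G(7) = mex{0,0} = 1
G(8) = mex{1,0} = 2
G(9) = mex{1,0} = 2
G(10) = mex{1,0} = 2
G(11) = mex{1,1} = 0
G(12) = mex{2,1} = 0
G(13) = mex{2,1} = 0
G(14) = mex{2,1} = 0
G(15) = mex{0,2} = 1
G(16) = mex{0,2} = 1
G(17) = mex{0,2} = 1
G(18) = mex{0,0} = 1
G(19) = mex{1,0} = 2
G(20) = mex{1,0} = 2
P-positions are exactly the n with G(n) = 0.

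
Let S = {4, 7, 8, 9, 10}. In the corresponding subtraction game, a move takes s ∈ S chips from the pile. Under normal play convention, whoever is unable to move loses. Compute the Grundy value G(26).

3

G(0) = 0
G(1) = mex{} = 0
G(2) = mex{} = 0
G(3) = mex{} = 0
G(4) = mex{0} = 1
G(5) = mex{0} = 1
G(6) = mex{0} = 1
G(7) = mex{0,0} = 1
G(8) = mex{1,0,0} = 2
G(9) = mex{1,0,0,0} = 2
G(10) = mex{1,0,0,0,0} = 2
G(11) = mex{1,1,0,0,0} = 2
G(12) = mex{2,1,1,0,0} = 3
G(13) = mex{2,1,1,1,0} = 3
G(14) = mex{2,1,1,1,1} = 0
G(15) = mex{2,2,1,1,1} = 0
G(16) = mex{3,2,2,1,1} = 0
G(17) = mex{3,2,2,2,1} = 0
G(18) = mex{0,2,2,2,2} = 1
G(19) = mex{0,3,2,2,2} = 1
G(20) = mex{0,3,3,2,2} = 1
G(21) = mex{0,0,3,3,2} = 1
G(22) = mex{1,0,0,3,3} = 2
G(23) = mex{1,0,0,0,3} = 2
G(24) = mex{1,0,0,0,0} = 2
G(25) = mex{1,1,0,0,0} = 2
G(26) = mex{2,1,1,0,0} = 3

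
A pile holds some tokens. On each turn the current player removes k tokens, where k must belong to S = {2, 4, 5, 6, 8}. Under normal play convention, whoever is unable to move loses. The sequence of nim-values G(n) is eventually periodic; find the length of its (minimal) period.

G(0) = 0
G(1) = mex{} = 0
G(2) = mex{0} = 1
G(3) = mex{0} = 1
G(4) = mex{1,0} = 2
G(5) = mex{1,0,0} = 2
G(6) = mex{2,1,0,0} = 3
G(7) = mex{2,1,1,0} = 3
G(8) = mex{3,2,1,1,0} = 4
G(9) = mex{3,2,2,1,0} = 4
G(10) = mex{4,3,2,2,1} = 0
G(11) = mex{4,3,3,2,1} = 0
G(12) = mex{0,4,3,3,2} = 1
G(13) = mex{0,4,4,3,2} = 1
G(14) = mex{1,0,4,4,3} = 2
G(15) = mex{1,0,0,4,3} = 2
G(16) = mex{2,1,0,0,4} = 3
G(17) = mex{2,1,1,0,4} = 3
G(18) = mex{3,2,1,1,0} = 4
G(19) = mex{3,2,2,1,0} = 4
G(20) = mex{4,3,2,2,1} = 0
G(21) = mex{4,3,3,2,1} = 0
G(n+10) = G(n) holds for n = 0,…,7 (a full window of length max(S) = 8), so the sequence is purely periodic with period 10.

10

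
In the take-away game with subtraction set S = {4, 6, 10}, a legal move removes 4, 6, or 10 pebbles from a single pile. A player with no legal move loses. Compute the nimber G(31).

n :  0  1  2  3  4  5  6  7  8  9 10 11 12 13 14 15 16 17 18 19 20 21 22 23 24 25 26 27 28 29 30 31
G :  0  0  0  0  1  1  1  1  2  2  2  2  3  3  0  0  0  0  1  1  1  1  2  2  2  2  3  3  0  0  0  0

0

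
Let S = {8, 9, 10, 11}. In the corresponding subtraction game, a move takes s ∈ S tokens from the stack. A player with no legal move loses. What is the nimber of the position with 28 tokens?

G(0) = 0
G(1) = mex{} = 0
G(2) = mex{} = 0
G(3) = mex{} = 0
G(4) = mex{} = 0
G(5) = mex{} = 0
G(6) = mex{} = 0
G(7) = mex{} = 0
G(8) = mex{0} = 1
G(9) = mex{0,0} = 1
G(10) = mex{0,0,0} = 1
G(11) = mex{0,0,0,0} = 1
G(12) = mex{0,0,0,0} = 1
G(13) = mex{0,0,0,0} = 1
G(14) = mex{0,0,0,0} = 1
G(15) = mex{0,0,0,0} = 1
G(16) = mex{1,0,0,0} = 2
G(17) = mex{1,1,0,0} = 2
G(18) = mex{1,1,1,0} = 2
G(19) = mex{1,1,1,1} = 0
G(20) = mex{1,1,1,1} = 0
G(21) = mex{1,1,1,1} = 0
G(22) = mex{1,1,1,1} = 0
G(23) = mex{1,1,1,1} = 0
G(24) = mex{2,1,1,1} = 0
G(25) = mex{2,2,1,1} = 0
G(26) = mex{2,2,2,1} = 0
G(27) = mex{0,2,2,2} = 1
G(28) = mex{0,0,2,2} = 1

1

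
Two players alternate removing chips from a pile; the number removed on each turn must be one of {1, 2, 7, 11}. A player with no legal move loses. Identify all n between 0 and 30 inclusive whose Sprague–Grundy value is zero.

G(0) = 0
G(1) = mex{0} = 1
G(2) = mex{1,0} = 2
G(3) = mex{2,1} = 0
G(4) = mex{0,2} = 1
G(5) = mex{1,0} = 2
G(6) = mex{2,1} = 0
G(7) = mex{0,2,0} = 1
G(8) = mex{1,0,1} = 2
G(9) = mex{2,1,2} = 0
G(10) = mex{0,2,0} = 1
G(11) = mex{1,0,1,0} = 2
G(12) = mex{2,1,2,1} = 0
G(13) = mex{0,2,0,2} = 1
G(14) = mex{1,0,1,0} = 2
G(15) = mex{2,1,2,1} = 0
G(16) = mex{0,2,0,2} = 1
G(17) = mex{1,0,1,0} = 2
G(18) = mex{2,1,2,1} = 0
G(19) = mex{0,2,0,2} = 1
G(20) = mex{1,0,1,0} = 2
G(21) = mex{2,1,2,1} = 0
G(22) = mex{0,2,0,2} = 1
G(23) = mex{1,0,1,0} = 2
G(24) = mex{2,1,2,1} = 0
G(25) = mex{0,2,0,2} = 1
G(26) = mex{1,0,1,0} = 2
G(27) = mex{2,1,2,1} = 0
G(28) = mex{0,2,0,2} = 1
G(29) = mex{1,0,1,0} = 2
G(30) = mex{2,1,2,1} = 0
P-positions are exactly the n with G(n) = 0.

0, 3, 6, 9, 12, 15, 18, 21, 24, 27, 30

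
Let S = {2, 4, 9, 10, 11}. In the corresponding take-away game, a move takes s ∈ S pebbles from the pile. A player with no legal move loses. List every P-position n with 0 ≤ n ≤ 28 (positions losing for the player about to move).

n :  0  1  2  3  4  5  6  7  8  9 10 11 12 13 14 15 16 17 18 19 20 21 22 23 24 25 26 27 28
G :  0  0  1  1  2  2  0  0  1  1  2  2  3  0  0  1  1  2  2  0  0  1  1  2  2  3  0  0  1
P-positions are exactly the n with G(n) = 0.

0, 1, 6, 7, 13, 14, 19, 20, 26, 27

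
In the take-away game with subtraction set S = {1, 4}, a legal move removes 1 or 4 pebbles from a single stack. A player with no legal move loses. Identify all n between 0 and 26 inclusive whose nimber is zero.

0, 2, 5, 7, 10, 12, 15, 17, 20, 22, 25

G(0) = 0
G(1) = mex{0} = 1
G(2) = mex{1} = 0
G(3) = mex{0} = 1
G(4) = mex{1,0} = 2
G(5) = mex{2,1} = 0
G(6) = mex{0,0} = 1
G(7) = mex{1,1} = 0
G(8) = mex{0,2} = 1
G(9) = mex{1,0} = 2
G(10) = mex{2,1} = 0
G(11) = mex{0,0} = 1
G(12) = mex{1,1} = 0
G(13) = mex{0,2} = 1
G(14) = mex{1,0} = 2
G(15) = mex{2,1} = 0
G(16) = mex{0,0} = 1
G(17) = mex{1,1} = 0
G(18) = mex{0,2} = 1
G(19) = mex{1,0} = 2
G(20) = mex{2,1} = 0
G(21) = mex{0,0} = 1
G(22) = mex{1,1} = 0
G(23) = mex{0,2} = 1
G(24) = mex{1,0} = 2
G(25) = mex{2,1} = 0
G(26) = mex{0,0} = 1
P-positions are exactly the n with G(n) = 0.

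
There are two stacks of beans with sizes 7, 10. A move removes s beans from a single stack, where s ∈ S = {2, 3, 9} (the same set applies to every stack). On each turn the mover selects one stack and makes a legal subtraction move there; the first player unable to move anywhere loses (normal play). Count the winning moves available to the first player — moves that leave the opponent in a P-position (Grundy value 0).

3

All stacks use S = {2, 3, 9}:
G(0) = 0
G(1) = mex{} = 0
G(2) = mex{0} = 1
G(3) = mex{0,0} = 1
G(4) = mex{1,0} = 2
G(5) = mex{1,1} = 0
G(6) = mex{2,1} = 0
G(7) = mex{0,2} = 1
G(8) = mex{0,0} = 1
G(9) = mex{1,0,0} = 2
G(10) = mex{1,1,0} = 2
Stack A: G(7) = 1.
Stack B: G(10) = 2.
Combined Grundy value = 1 ⊕ 2 = 3.
A winning move leaves total XOR = 0, i.e. changes one component's Grundy value g to g ⊕ X where X is the current total.
Stack A: need g' = 1⊕3 = 2. Options: 7−2→G=0, 7−3→G=2. Hits: 1.
Stack B: need g' = 2⊕3 = 1. Options: 10−2→G=1, 10−3→G=1, 10−9→G=0. Hits: 2.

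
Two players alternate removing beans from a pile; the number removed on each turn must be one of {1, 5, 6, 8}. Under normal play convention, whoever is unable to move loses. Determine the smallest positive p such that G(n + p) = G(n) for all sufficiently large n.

G(0) = 0
G(1) = mex{0} = 1
G(2) = mex{1} = 0
G(3) = mex{0} = 1
G(4) = mex{1} = 0
G(5) = mex{0,0} = 1
G(6) = mex{1,1,0} = 2
G(7) = mex{2,0,1} = 3
G(8) = mex{3,1,0,0} = 2
G(9) = mex{2,0,1,1} = 3
G(10) = mex{3,1,0,0} = 2
G(11) = mex{2,2,1,1} = 0
G(12) = mex{0,3,2,0} = 1
G(13) = mex{1,2,3,1} = 0
G(14) = mex{0,3,2,2} = 1
G(15) = mex{1,2,3,3} = 0
G(16) = mex{0,0,2,2} = 1
G(17) = mex{1,1,0,3} = 2
G(18) = mex{2,0,1,2} = 3
G(19) = mex{3,1,0,0} = 2
G(20) = mex{2,0,1,1} = 3
G(21) = mex{3,1,0,0} = 2
G(22) = mex{2,2,1,1} = 0
G(23) = mex{0,3,2,0} = 1
G(n+11) = G(n) holds for n = 0,…,7 (a full window of length max(S) = 8), so the sequence is purely periodic with period 11.

11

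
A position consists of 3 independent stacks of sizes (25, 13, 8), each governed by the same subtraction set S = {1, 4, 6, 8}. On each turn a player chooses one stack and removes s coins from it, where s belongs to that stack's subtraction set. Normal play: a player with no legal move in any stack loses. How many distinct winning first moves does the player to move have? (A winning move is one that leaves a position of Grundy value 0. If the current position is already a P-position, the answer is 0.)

9

All stacks use S = {1, 4, 6, 8}:
n :  0  1  2  3  4  5  6  7  8  9 10 11 12 13 14 15 16 17 18 19 20 21 22 23 24 25
G :  0  1  0  1  2  0  1  0  1  2  3  2  0  1  0  1  2  0  1  0  1  2  3  2  0  1
Stack A: G(25) = 1.
Stack B: G(13) = 1.
Stack C: G(8) = 1.
Combined Grundy value = 1 ⊕ 1 ⊕ 1 = 1.
A winning move leaves total XOR = 0, i.e. changes one component's Grundy value g to g ⊕ X where X is the current total.
Stack A: need g' = 1⊕1 = 0. Options: 25−1→G=0, 25−4→G=2, 25−6→G=0, 25−8→G=0. Hits: 3.
Stack B: need g' = 1⊕1 = 0. Options: 13−1→G=0, 13−4→G=2, 13−6→G=0, 13−8→G=0. Hits: 3.
Stack C: need g' = 1⊕1 = 0. Options: 8−1→G=0, 8−4→G=2, 8−6→G=0, 8−8→G=0. Hits: 3.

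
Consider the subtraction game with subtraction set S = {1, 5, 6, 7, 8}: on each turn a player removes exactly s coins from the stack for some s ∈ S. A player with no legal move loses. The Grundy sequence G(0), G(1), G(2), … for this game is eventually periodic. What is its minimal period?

13

G(0) = 0
G(1) = mex{0} = 1
G(2) = mex{1} = 0
G(3) = mex{0} = 1
G(4) = mex{1} = 0
G(5) = mex{0,0} = 1
G(6) = mex{1,1,0} = 2
G(7) = mex{2,0,1,0} = 3
G(8) = mex{3,1,0,1,0} = 2
G(9) = mex{2,0,1,0,1} = 3
G(10) = mex{3,1,0,1,0} = 2
G(11) = mex{2,2,1,0,1} = 3
G(12) = mex{3,3,2,1,0} = 4
G(13) = mex{4,2,3,2,1} = 0
G(14) = mex{0,3,2,3,2} = 1
G(15) = mex{1,2,3,2,3} = 0
G(16) = mex{0,3,2,3,2} = 1
G(17) = mex{1,4,3,2,3} = 0
G(18) = mex{0,0,4,3,2} = 1
G(19) = mex{1,1,0,4,3} = 2
G(20) = mex{2,0,1,0,4} = 3
G(21) = mex{3,1,0,1,0} = 2
G(22) = mex{2,0,1,0,1} = 3
G(23) = mex{3,1,0,1,0} = 2
G(24) = mex{2,2,1,0,1} = 3
G(25) = mex{3,3,2,1,0} = 4
G(26) = mex{4,2,3,2,1} = 0
G(27) = mex{0,3,2,3,2} = 1
G(n+13) = G(n) holds for n = 0,…,7 (a full window of length max(S) = 8), so the sequence is purely periodic with period 13.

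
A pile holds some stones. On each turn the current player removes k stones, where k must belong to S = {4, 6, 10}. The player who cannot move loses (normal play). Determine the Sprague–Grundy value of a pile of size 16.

0

G(0) = 0
G(1) = mex{} = 0
G(2) = mex{} = 0
G(3) = mex{} = 0
G(4) = mex{0} = 1
G(5) = mex{0} = 1
G(6) = mex{0,0} = 1
G(7) = mex{0,0} = 1
G(8) = mex{1,0} = 2
G(9) = mex{1,0} = 2
G(10) = mex{1,1,0} = 2
G(11) = mex{1,1,0} = 2
G(12) = mex{2,1,0} = 3
G(13) = mex{2,1,0} = 3
G(14) = mex{2,2,1} = 0
G(15) = mex{2,2,1} = 0
G(16) = mex{3,2,1} = 0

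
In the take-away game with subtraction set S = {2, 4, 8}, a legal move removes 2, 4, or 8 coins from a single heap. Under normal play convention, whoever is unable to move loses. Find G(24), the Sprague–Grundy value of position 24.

0

n :  0  1  2  3  4  5  6  7  8  9 10 11 12 13 14 15 16 17 18 19 20 21 22 23 24
G :  0  0  1  1  2  2  0  0  1  1  2  2  0  0  1  1  2  2  0  0  1  1  2  2  0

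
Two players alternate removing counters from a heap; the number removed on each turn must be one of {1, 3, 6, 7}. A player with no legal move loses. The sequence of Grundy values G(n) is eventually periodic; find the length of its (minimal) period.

12

G(0) = 0
G(1) = mex{0} = 1
G(2) = mex{1} = 0
G(3) = mex{0,0} = 1
G(4) = mex{1,1} = 0
G(5) = mex{0,0} = 1
G(6) = mex{1,1,0} = 2
G(7) = mex{2,0,1,0} = 3
G(8) = mex{3,1,0,1} = 2
G(9) = mex{2,2,1,0} = 3
G(10) = mex{3,3,0,1} = 2
G(11) = mex{2,2,1,0} = 3
G(12) = mex{3,3,2,1} = 0
G(13) = mex{0,2,3,2} = 1
G(14) = mex{1,3,2,3} = 0
G(15) = mex{0,0,3,2} = 1
G(16) = mex{1,1,2,3} = 0
G(17) = mex{0,0,3,2} = 1
G(18) = mex{1,1,0,3} = 2
G(19) = mex{2,0,1,0} = 3
G(20) = mex{3,1,0,1} = 2
G(21) = mex{2,2,1,0} = 3
G(22) = mex{3,3,0,1} = 2
G(23) = mex{2,2,1,0} = 3
G(24) = mex{3,3,2,1} = 0
G(25) = mex{0,2,3,2} = 1
G(n+12) = G(n) holds for n = 0,…,6 (a full window of length max(S) = 7), so the sequence is purely periodic with period 12.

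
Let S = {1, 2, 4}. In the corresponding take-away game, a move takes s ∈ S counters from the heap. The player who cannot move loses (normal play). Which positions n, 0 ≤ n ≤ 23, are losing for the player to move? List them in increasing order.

G(0) = 0
G(1) = mex{0} = 1
G(2) = mex{1,0} = 2
G(3) = mex{2,1} = 0
G(4) = mex{0,2,0} = 1
G(5) = mex{1,0,1} = 2
G(6) = mex{2,1,2} = 0
G(7) = mex{0,2,0} = 1
G(8) = mex{1,0,1} = 2
G(9) = mex{2,1,2} = 0
G(10) = mex{0,2,0} = 1
G(11) = mex{1,0,1} = 2
G(12) = mex{2,1,2} = 0
G(13) = mex{0,2,0} = 1
G(14) = mex{1,0,1} = 2
G(15) = mex{2,1,2} = 0
G(16) = mex{0,2,0} = 1
G(17) = mex{1,0,1} = 2
G(18) = mex{2,1,2} = 0
G(19) = mex{0,2,0} = 1
G(20) = mex{1,0,1} = 2
G(21) = mex{2,1,2} = 0
G(22) = mex{0,2,0} = 1
G(23) = mex{1,0,1} = 2
P-positions are exactly the n with G(n) = 0.

0, 3, 6, 9, 12, 15, 18, 21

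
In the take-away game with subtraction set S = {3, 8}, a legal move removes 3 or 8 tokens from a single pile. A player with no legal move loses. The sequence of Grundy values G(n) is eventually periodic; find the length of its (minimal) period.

n :  0  1  2  3  4  5  6  7  8  9 10 11 12 13 14 15 16 17 18 19 20 21 22 23
G :  0  0  0  1  1  1  0  0  2  1  1  0  0  0  1  1  1  0  0  2  1  1  0  0
G(n+11) = G(n) holds for n = 0,…,7 (a full window of length max(S) = 8), so the sequence is purely periodic with period 11.

11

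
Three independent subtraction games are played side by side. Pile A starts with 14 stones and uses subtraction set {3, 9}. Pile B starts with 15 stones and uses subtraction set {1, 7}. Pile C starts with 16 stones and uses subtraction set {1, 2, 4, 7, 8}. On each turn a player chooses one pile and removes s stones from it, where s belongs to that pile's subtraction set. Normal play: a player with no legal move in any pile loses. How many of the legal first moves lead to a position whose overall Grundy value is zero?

Pile A, S = {3, 9}:
G(0) = 0
G(1) = mex{} = 0
G(2) = mex{} = 0
G(3) = mex{0} = 1
G(4) = mex{0} = 1
G(5) = mex{0} = 1
G(6) = mex{1} = 0
G(7) = mex{1} = 0
G(8) = mex{1} = 0
G(9) = mex{0,0} = 1
G(10) = mex{0,0} = 1
G(11) = mex{0,0} = 1
G(12) = mex{1,1} = 0
G(13) = mex{1,1} = 0
G(14) = mex{1,1} = 0
G_A(14) = 0.
Pile B, S = {1, 7}:
G(0) = 0
G(1) = mex{0} = 1
G(2) = mex{1} = 0
G(3) = mex{0} = 1
G(4) = mex{1} = 0
G(5) = mex{0} = 1
G(6) = mex{1} = 0
G(7) = mex{0,0} = 1
G(8) = mex{1,1} = 0
G(9) = mex{0,0} = 1
G(10) = mex{1,1} = 0
G(11) = mex{0,0} = 1
G(12) = mex{1,1} = 0
G(13) = mex{0,0} = 1
G(14) = mex{1,1} = 0
G(15) = mex{0,0} = 1
G_B(15) = 1.
Pile C, S = {1, 2, 4, 7, 8}:
n :  0  1  2  3  4  5  6  7  8  9 10 11 12 13 14 15 16
G :  0  1  2  0  1  2  0  1  2  0  1  2  0  1  2  0  1
G_C(16) = 1.
Combined Grundy value = 0 ⊕ 1 ⊕ 1 = 0.
A winning move leaves total XOR = 0, i.e. changes one component's Grundy value g to g ⊕ X where X is the current total.
Pile A: target g' = 0⊕0 = 0, but every legal move changes the Grundy value (mex property), so 0 moves.
Pile B: target g' = 1⊕0 = 1, but every legal move changes the Grundy value (mex property), so 0 moves.
Pile C: target g' = 1⊕0 = 1, but every legal move changes the Grundy value (mex property), so 0 moves.

0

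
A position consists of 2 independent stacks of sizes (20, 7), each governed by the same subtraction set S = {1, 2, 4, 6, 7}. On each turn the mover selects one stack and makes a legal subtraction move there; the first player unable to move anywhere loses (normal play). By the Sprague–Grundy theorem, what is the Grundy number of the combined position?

5

All stacks use S = {1, 2, 4, 6, 7}:
G(0) = 0
G(1) = mex{0} = 1
G(2) = mex{1,0} = 2
G(3) = mex{2,1} = 0
G(4) = mex{0,2,0} = 1
G(5) = mex{1,0,1} = 2
G(6) = mex{2,1,2,0} = 3
G(7) = mex{3,2,0,1,0} = 4
G(8) = mex{4,3,1,2,1} = 0
G(9) = mex{0,4,2,0,2} = 1
G(10) = mex{1,0,3,1,0} = 2
G(11) = mex{2,1,4,2,1} = 0
G(12) = mex{0,2,0,3,2} = 1
G(13) = mex{1,0,1,4,3} = 2
G(14) = mex{2,1,2,0,4} = 3
G(15) = mex{3,2,0,1,0} = 4
G(16) = mex{4,3,1,2,1} = 0
G(17) = mex{0,4,2,0,2} = 1
G(18) = mex{1,0,3,1,0} = 2
G(19) = mex{2,1,4,2,1} = 0
G(20) = mex{0,2,0,3,2} = 1
Stack A: G(20) = 1.
Stack B: G(7) = 4.
Combined Grundy value = 1 ⊕ 4 = 5.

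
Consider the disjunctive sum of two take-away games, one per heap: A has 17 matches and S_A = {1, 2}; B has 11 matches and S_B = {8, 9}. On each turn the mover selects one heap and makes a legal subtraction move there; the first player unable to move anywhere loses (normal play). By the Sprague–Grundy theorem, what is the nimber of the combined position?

3

Heap A, S = {1, 2}:
G(0) = 0
G(1) = mex{0} = 1
G(2) = mex{1,0} = 2
G(3) = mex{2,1} = 0
G(4) = mex{0,2} = 1
G(5) = mex{1,0} = 2
G(6) = mex{2,1} = 0
G(7) = mex{0,2} = 1
G(8) = mex{1,0} = 2
G(9) = mex{2,1} = 0
G(10) = mex{0,2} = 1
G(11) = mex{1,0} = 2
G(12) = mex{2,1} = 0
G(13) = mex{0,2} = 1
G(14) = mex{1,0} = 2
G(15) = mex{2,1} = 0
G(16) = mex{0,2} = 1
G(17) = mex{1,0} = 2
G_A(17) = 2.
Heap B, S = {8, 9}:
G(0) = 0
G(1) = mex{} = 0
G(2) = mex{} = 0
G(3) = mex{} = 0
G(4) = mex{} = 0
G(5) = mex{} = 0
G(6) = mex{} = 0
G(7) = mex{} = 0
G(8) = mex{0} = 1
G(9) = mex{0,0} = 1
G(10) = mex{0,0} = 1
G(11) = mex{0,0} = 1
G_B(11) = 1.
Combined Grundy value = 2 ⊕ 1 = 3.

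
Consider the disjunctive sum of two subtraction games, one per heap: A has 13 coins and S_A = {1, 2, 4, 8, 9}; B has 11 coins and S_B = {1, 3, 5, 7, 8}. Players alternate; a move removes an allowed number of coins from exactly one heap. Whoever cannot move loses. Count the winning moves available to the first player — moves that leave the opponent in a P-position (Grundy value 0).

Heap A, S = {1, 2, 4, 8, 9}:
G(0) = 0
G(1) = mex{0} = 1
G(2) = mex{1,0} = 2
G(3) = mex{2,1} = 0
G(4) = mex{0,2,0} = 1
G(5) = mex{1,0,1} = 2
G(6) = mex{2,1,2} = 0
G(7) = mex{0,2,0} = 1
G(8) = mex{1,0,1,0} = 2
G(9) = mex{2,1,2,1,0} = 3
G(10) = mex{3,2,0,2,1} = 4
G(11) = mex{4,3,1,0,2} = 5
G(12) = mex{5,4,2,1,0} = 3
G(13) = mex{3,5,3,2,1} = 0
G_A(13) = 0.
Heap B, S = {1, 3, 5, 7, 8}:
n :  0  1  2  3  4  5  6  7  8  9 10 11
G :  0  1  0  1  0  1  0  1  2  3  2  3
G_B(11) = 3.
Combined Grundy value = 0 ⊕ 3 = 3.
A winning move leaves total XOR = 0, i.e. changes one component's Grundy value g to g ⊕ X where X is the current total.
Heap A: need g' = 0⊕3 = 3. Options: 13−1→G=3, 13−2→G=5, 13−4→G=3, 13−8→G=2, 13−9→G=1. Hits: 2.
Heap B: need g' = 3⊕3 = 0. Options: 11−1→G=2, 11−3→G=2, 11−5→G=0, 11−7→G=0, 11−8→G=1. Hits: 2.

4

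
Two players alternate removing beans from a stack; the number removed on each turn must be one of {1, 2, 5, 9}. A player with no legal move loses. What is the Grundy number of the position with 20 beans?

0

G(0) = 0
G(1) = mex{0} = 1
G(2) = mex{1,0} = 2
G(3) = mex{2,1} = 0
G(4) = mex{0,2} = 1
G(5) = mex{1,0,0} = 2
G(6) = mex{2,1,1} = 0
G(7) = mex{0,2,2} = 1
G(8) = mex{1,0,0} = 2
G(9) = mex{2,1,1,0} = 3
G(10) = mex{3,2,2,1} = 0
G(11) = mex{0,3,0,2} = 1
G(12) = mex{1,0,1,0} = 2
G(13) = mex{2,1,2,1} = 0
G(14) = mex{0,2,3,2} = 1
G(15) = mex{1,0,0,0} = 2
G(16) = mex{2,1,1,1} = 0
G(17) = mex{0,2,2,2} = 1
G(18) = mex{1,0,0,3} = 2
G(19) = mex{2,1,1,0} = 3
G(20) = mex{3,2,2,1} = 0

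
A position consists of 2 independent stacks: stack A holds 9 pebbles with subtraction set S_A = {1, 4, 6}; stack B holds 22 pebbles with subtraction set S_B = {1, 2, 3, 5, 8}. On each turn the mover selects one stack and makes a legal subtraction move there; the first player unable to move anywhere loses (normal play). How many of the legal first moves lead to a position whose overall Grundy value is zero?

0

Stack A, S = {1, 4, 6}:
n : 0 1 2 3 4 5 6 7 8 9
G : 0 1 0 1 2 0 1 0 1 2
G_A(9) = 2.
Stack B, S = {1, 2, 3, 5, 8}:
G(0) = 0
G(1) = mex{0} = 1
G(2) = mex{1,0} = 2
G(3) = mex{2,1,0} = 3
G(4) = mex{3,2,1} = 0
G(5) = mex{0,3,2,0} = 1
G(6) = mex{1,0,3,1} = 2
G(7) = mex{2,1,0,2} = 3
G(8) = mex{3,2,1,3,0} = 4
G(9) = mex{4,3,2,0,1} = 5
G(10) = mex{5,4,3,1,2} = 0
G(11) = mex{0,5,4,2,3} = 1
G(12) = mex{1,0,5,3,0} = 2
G(13) = mex{2,1,0,4,1} = 3
G(14) = mex{3,2,1,5,2} = 0
G(15) = mex{0,3,2,0,3} = 1
G(16) = mex{1,0,3,1,4} = 2
G(17) = mex{2,1,0,2,5} = 3
G(18) = mex{3,2,1,3,0} = 4
G(19) = mex{4,3,2,0,1} = 5
G(20) = mex{5,4,3,1,2} = 0
G(21) = mex{0,5,4,2,3} = 1
G(22) = mex{1,0,5,3,0} = 2
G_B(22) = 2.
Combined Grundy value = 2 ⊕ 2 = 0.
A winning move leaves total XOR = 0, i.e. changes one component's Grundy value g to g ⊕ X where X is the current total.
Stack A: target g' = 2⊕0 = 2, but every legal move changes the Grundy value (mex property), so 0 moves.
Stack B: target g' = 2⊕0 = 2, but every legal move changes the Grundy value (mex property), so 0 moves.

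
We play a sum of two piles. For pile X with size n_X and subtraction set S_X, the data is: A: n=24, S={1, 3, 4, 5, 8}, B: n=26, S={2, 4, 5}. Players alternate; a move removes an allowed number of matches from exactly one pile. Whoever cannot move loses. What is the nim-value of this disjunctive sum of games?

Pile A, S = {1, 3, 4, 5, 8}:
G(0) = 0
G(1) = mex{0} = 1
G(2) = mex{1} = 0
G(3) = mex{0,0} = 1
G(4) = mex{1,1,0} = 2
G(5) = mex{2,0,1,0} = 3
G(6) = mex{3,1,0,1} = 2
G(7) = mex{2,2,1,0} = 3
G(8) = mex{3,3,2,1,0} = 4
G(9) = mex{4,2,3,2,1} = 0
G(10) = mex{0,3,2,3,0} = 1
G(11) = mex{1,4,3,2,1} = 0
G(12) = mex{0,0,4,3,2} = 1
G(13) = mex{1,1,0,4,3} = 2
G(14) = mex{2,0,1,0,2} = 3
G(15) = mex{3,1,0,1,3} = 2
G(16) = mex{2,2,1,0,4} = 3
G(17) = mex{3,3,2,1,0} = 4
G(18) = mex{4,2,3,2,1} = 0
G(19) = mex{0,3,2,3,0} = 1
G(20) = mex{1,4,3,2,1} = 0
G(21) = mex{0,0,4,3,2} = 1
G(22) = mex{1,1,0,4,3} = 2
G(23) = mex{2,0,1,0,2} = 3
G(24) = mex{3,1,0,1,3} = 2
G_A(24) = 2.
Pile B, S = {2, 4, 5}:
n :  0  1  2  3  4  5  6  7  8  9 10 11 12 13 14 15 16 17 18 19 20 21 22 23 24 25 26
G :  0  0  1  1  2  2  3  0  0  1  1  2  2  3  0  0  1  1  2  2  3  0  0  1  1  2  2
G_B(26) = 2.
Combined Grundy value = 2 ⊕ 2 = 0.

0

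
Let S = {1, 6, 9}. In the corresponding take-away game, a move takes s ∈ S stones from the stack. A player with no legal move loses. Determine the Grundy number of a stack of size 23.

1

G(0) = 0
G(1) = mex{0} = 1
G(2) = mex{1} = 0
G(3) = mex{0} = 1
G(4) = mex{1} = 0
G(5) = mex{0} = 1
G(6) = mex{1,0} = 2
G(7) = mex{2,1} = 0
G(8) = mex{0,0} = 1
G(9) = mex{1,1,0} = 2
G(10) = mex{2,0,1} = 3
G(11) = mex{3,1,0} = 2
G(12) = mex{2,2,1} = 0
G(13) = mex{0,0,0} = 1
G(14) = mex{1,1,1} = 0
G(15) = mex{0,2,2} = 1
G(16) = mex{1,3,0} = 2
G(17) = mex{2,2,1} = 0
G(18) = mex{0,0,2} = 1
G(19) = mex{1,1,3} = 0
G(20) = mex{0,0,2} = 1
G(21) = mex{1,1,0} = 2
G(22) = mex{2,2,1} = 0
G(23) = mex{0,0,0} = 1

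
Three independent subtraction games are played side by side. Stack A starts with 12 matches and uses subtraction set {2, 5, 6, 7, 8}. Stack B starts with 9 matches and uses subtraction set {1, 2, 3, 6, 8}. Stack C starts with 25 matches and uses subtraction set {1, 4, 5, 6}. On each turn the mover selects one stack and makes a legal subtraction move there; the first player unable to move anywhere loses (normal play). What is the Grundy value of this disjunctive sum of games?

Stack A, S = {2, 5, 6, 7, 8}:
n :  0  1  2  3  4  5  6  7  8  9 10 11 12
G :  0  0  1  1  0  2  1  3  2  2  3  3  4
G_A(12) = 4.
Stack B, S = {1, 2, 3, 6, 8}:
G(0) = 0
G(1) = mex{0} = 1
G(2) = mex{1,0} = 2
G(3) = mex{2,1,0} = 3
G(4) = mex{3,2,1} = 0
G(5) = mex{0,3,2} = 1
G(6) = mex{1,0,3,0} = 2
G(7) = mex{2,1,0,1} = 3
G(8) = mex{3,2,1,2,0} = 4
G(9) = mex{4,3,2,3,1} = 0
G_B(9) = 0.
Stack C, S = {1, 4, 5, 6}:
n :  0  1  2  3  4  5  6  7  8  9 10 11 12 13 14 15 16 17 18 19 20 21 22 23 24 25
G :  0  1  0  1  2  3  2  3  4  0  1  0  1  2  3  2  3  4  0  1  0  1  2  3  2  3
G_C(25) = 3.
Combined Grundy value = 4 ⊕ 0 ⊕ 3 = 7.

7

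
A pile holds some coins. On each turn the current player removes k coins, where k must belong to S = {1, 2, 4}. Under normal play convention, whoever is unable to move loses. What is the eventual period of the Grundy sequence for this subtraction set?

G(0) = 0
G(1) = mex{0} = 1
G(2) = mex{1,0} = 2
G(3) = mex{2,1} = 0
G(4) = mex{0,2,0} = 1
G(5) = mex{1,0,1} = 2
G(6) = mex{2,1,2} = 0
G(7) = mex{0,2,0} = 1
G(8) = mex{1,0,1} = 2
G(9) = mex{2,1,2} = 0
G(10) = mex{0,2,0} = 1
G(11) = mex{1,0,1} = 2
G(12) = mex{2,1,2} = 0
G(13) = mex{0,2,0} = 1
G(14) = mex{1,0,1} = 2
G(n+3) = G(n) holds for n = 0,…,3 (a full window of length max(S) = 4), so the sequence is purely periodic with period 3.

3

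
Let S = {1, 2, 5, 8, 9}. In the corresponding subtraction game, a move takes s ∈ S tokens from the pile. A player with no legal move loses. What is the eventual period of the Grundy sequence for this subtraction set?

n :  0  1  2  3  4  5  6  7  8  9 10 11 12 13 14 15 16 17 18 19 20 21
G :  0  1  2  0  1  2  0  1  2  3  0  1  2  0  1  2  0  1  2  3  0  1
G(n+10) = G(n) holds for n = 0,…,8 (a full window of length max(S) = 9), so the sequence is purely periodic with period 10.

10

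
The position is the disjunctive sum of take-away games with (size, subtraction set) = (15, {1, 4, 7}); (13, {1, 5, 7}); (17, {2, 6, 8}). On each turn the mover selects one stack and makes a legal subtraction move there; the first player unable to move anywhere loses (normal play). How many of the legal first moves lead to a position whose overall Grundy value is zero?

2

Stack A, S = {1, 4, 7}:
G(0) = 0
G(1) = mex{0} = 1
G(2) = mex{1} = 0
G(3) = mex{0} = 1
G(4) = mex{1,0} = 2
G(5) = mex{2,1} = 0
G(6) = mex{0,0} = 1
G(7) = mex{1,1,0} = 2
G(8) = mex{2,2,1} = 0
G(9) = mex{0,0,0} = 1
G(10) = mex{1,1,1} = 0
G(11) = mex{0,2,2} = 1
G(12) = mex{1,0,0} = 2
G(13) = mex{2,1,1} = 0
G(14) = mex{0,0,2} = 1
G(15) = mex{1,1,0} = 2
G_A(15) = 2.
Stack B, S = {1, 5, 7}:
n :  0  1  2  3  4  5  6  7  8  9 10 11 12 13
G :  0  1  0  1  0  1  0  1  0  1  0  1  0  1
G_B(13) = 1.
Stack C, S = {2, 6, 8}:
G(0) = 0
G(1) = mex{} = 0
G(2) = mex{0} = 1
G(3) = mex{0} = 1
G(4) = mex{1} = 0
G(5) = mex{1} = 0
G(6) = mex{0,0} = 1
G(7) = mex{0,0} = 1
G(8) = mex{1,1,0} = 2
G(9) = mex{1,1,0} = 2
G(10) = mex{2,0,1} = 3
G(11) = mex{2,0,1} = 3
G(12) = mex{3,1,0} = 2
G(13) = mex{3,1,0} = 2
G(14) = mex{2,2,1} = 0
G(15) = mex{2,2,1} = 0
G(16) = mex{0,3,2} = 1
G(17) = mex{0,3,2} = 1
G_C(17) = 1.
Combined Grundy value = 2 ⊕ 1 ⊕ 1 = 2.
A winning move leaves total XOR = 0, i.e. changes one component's Grundy value g to g ⊕ X where X is the current total.
Stack A: need g' = 2⊕2 = 0. Options: 15−1→G=1, 15−4→G=1, 15−7→G=0. Hits: 1.
Stack B: need g' = 1⊕2 = 3. Options: 13−1→G=0, 13−5→G=0, 13−7→G=0. Hits: 0.
Stack C: need g' = 1⊕2 = 3. Options: 17−2→G=0, 17−6→G=3, 17−8→G=2. Hits: 1.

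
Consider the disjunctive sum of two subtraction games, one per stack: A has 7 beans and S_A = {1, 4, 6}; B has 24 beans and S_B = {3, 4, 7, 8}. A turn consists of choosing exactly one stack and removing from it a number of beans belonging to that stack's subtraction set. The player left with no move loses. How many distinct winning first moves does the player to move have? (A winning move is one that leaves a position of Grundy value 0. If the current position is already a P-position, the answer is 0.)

0

Stack A, S = {1, 4, 6}:
G(0) = 0
G(1) = mex{0} = 1
G(2) = mex{1} = 0
G(3) = mex{0} = 1
G(4) = mex{1,0} = 2
G(5) = mex{2,1} = 0
G(6) = mex{0,0,0} = 1
G(7) = mex{1,1,1} = 0
G_A(7) = 0.
Stack B, S = {3, 4, 7, 8}:
n :  0  1  2  3  4  5  6  7  8  9 10 11 12 13 14 15 16 17 18 19 20 21 22 23 24
G :  0  0  0  1  1  1  2  2  2  3  3  0  0  0  1  1  1  2  2  2  3  3  0  0  0
G_B(24) = 0.
Combined Grundy value = 0 ⊕ 0 = 0.
A winning move leaves total XOR = 0, i.e. changes one component's Grundy value g to g ⊕ X where X is the current total.
Stack A: target g' = 0⊕0 = 0, but every legal move changes the Grundy value (mex property), so 0 moves.
Stack B: target g' = 0⊕0 = 0, but every legal move changes the Grundy value (mex property), so 0 moves.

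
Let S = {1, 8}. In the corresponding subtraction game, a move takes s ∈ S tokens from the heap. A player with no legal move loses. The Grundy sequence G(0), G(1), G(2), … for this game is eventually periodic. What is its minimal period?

9

G(0) = 0
G(1) = mex{0} = 1
G(2) = mex{1} = 0
G(3) = mex{0} = 1
G(4) = mex{1} = 0
G(5) = mex{0} = 1
G(6) = mex{1} = 0
G(7) = mex{0} = 1
G(8) = mex{1,0} = 2
G(9) = mex{2,1} = 0
G(10) = mex{0,0} = 1
G(11) = mex{1,1} = 0
G(12) = mex{0,0} = 1
G(13) = mex{1,1} = 0
G(14) = mex{0,0} = 1
G(15) = mex{1,1} = 0
G(16) = mex{0,2} = 1
G(17) = mex{1,0} = 2
G(18) = mex{2,1} = 0
G(19) = mex{0,0} = 1
G(n+9) = G(n) holds for n = 0,…,7 (a full window of length max(S) = 8), so the sequence is purely periodic with period 9.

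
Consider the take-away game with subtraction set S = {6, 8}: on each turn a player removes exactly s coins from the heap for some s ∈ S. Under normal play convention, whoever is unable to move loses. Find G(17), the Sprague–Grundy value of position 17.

0

G(0) = 0
G(1) = mex{} = 0
G(2) = mex{} = 0
G(3) = mex{} = 0
G(4) = mex{} = 0
G(5) = mex{} = 0
G(6) = mex{0} = 1
G(7) = mex{0} = 1
G(8) = mex{0,0} = 1
G(9) = mex{0,0} = 1
G(10) = mex{0,0} = 1
G(11) = mex{0,0} = 1
G(12) = mex{1,0} = 2
G(13) = mex{1,0} = 2
G(14) = mex{1,1} = 0
G(15) = mex{1,1} = 0
G(16) = mex{1,1} = 0
G(17) = mex{1,1} = 0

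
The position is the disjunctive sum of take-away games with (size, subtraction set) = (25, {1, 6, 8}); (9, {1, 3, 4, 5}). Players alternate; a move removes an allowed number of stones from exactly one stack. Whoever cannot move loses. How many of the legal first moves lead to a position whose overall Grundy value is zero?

4

Stack A, S = {1, 6, 8}:
n :  0  1  2  3  4  5  6  7  8  9 10 11 12 13 14 15 16 17 18 19 20 21 22 23 24 25
G :  0  1  0  1  0  1  2  0  1  0  1  0  1  2  0  1  0  1  0  1  2  0  1  0  1  0
G_A(25) = 0.
Stack B, S = {1, 3, 4, 5}:
n : 0 1 2 3 4 5 6 7 8 9
G : 0 1 0 1 2 3 2 3 0 1
G_B(9) = 1.
Combined Grundy value = 0 ⊕ 1 = 1.
A winning move leaves total XOR = 0, i.e. changes one component's Grundy value g to g ⊕ X where X is the current total.
Stack A: need g' = 0⊕1 = 1. Options: 25−1→G=1, 25−6→G=1, 25−8→G=1. Hits: 3.
Stack B: need g' = 1⊕1 = 0. Options: 9−1→G=0, 9−3→G=2, 9−4→G=3, 9−5→G=2. Hits: 1.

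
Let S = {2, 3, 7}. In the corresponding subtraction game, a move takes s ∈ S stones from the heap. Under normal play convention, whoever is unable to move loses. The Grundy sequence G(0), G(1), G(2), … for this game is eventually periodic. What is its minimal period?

5

G(0) = 0
G(1) = mex{} = 0
G(2) = mex{0} = 1
G(3) = mex{0,0} = 1
G(4) = mex{1,0} = 2
G(5) = mex{1,1} = 0
G(6) = mex{2,1} = 0
G(7) = mex{0,2,0} = 1
G(8) = mex{0,0,0} = 1
G(9) = mex{1,0,1} = 2
G(10) = mex{1,1,1} = 0
G(11) = mex{2,1,2} = 0
G(12) = mex{0,2,0} = 1
G(13) = mex{0,0,0} = 1
G(14) = mex{1,0,1} = 2
G(n+5) = G(n) holds for n = 0,…,6 (a full window of length max(S) = 7), so the sequence is purely periodic with period 5.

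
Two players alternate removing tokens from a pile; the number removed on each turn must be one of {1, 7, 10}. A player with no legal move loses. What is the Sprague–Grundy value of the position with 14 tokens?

2

G(0) = 0
G(1) = mex{0} = 1
G(2) = mex{1} = 0
G(3) = mex{0} = 1
G(4) = mex{1} = 0
G(5) = mex{0} = 1
G(6) = mex{1} = 0
G(7) = mex{0,0} = 1
G(8) = mex{1,1} = 0
G(9) = mex{0,0} = 1
G(10) = mex{1,1,0} = 2
G(11) = mex{2,0,1} = 3
G(12) = mex{3,1,0} = 2
G(13) = mex{2,0,1} = 3
G(14) = mex{3,1,0} = 2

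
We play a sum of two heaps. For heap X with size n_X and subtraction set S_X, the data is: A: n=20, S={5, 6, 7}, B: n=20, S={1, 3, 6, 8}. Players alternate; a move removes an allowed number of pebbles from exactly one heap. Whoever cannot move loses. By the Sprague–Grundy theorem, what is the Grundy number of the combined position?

1

Heap A, S = {5, 6, 7}:
G(0) = 0
G(1) = mex{} = 0
G(2) = mex{} = 0
G(3) = mex{} = 0
G(4) = mex{} = 0
G(5) = mex{0} = 1
G(6) = mex{0,0} = 1
G(7) = mex{0,0,0} = 1
G(8) = mex{0,0,0} = 1
G(9) = mex{0,0,0} = 1
G(10) = mex{1,0,0} = 2
G(11) = mex{1,1,0} = 2
G(12) = mex{1,1,1} = 0
G(13) = mex{1,1,1} = 0
G(14) = mex{1,1,1} = 0
G(15) = mex{2,1,1} = 0
G(16) = mex{2,2,1} = 0
G(17) = mex{0,2,2} = 1
G(18) = mex{0,0,2} = 1
G(19) = mex{0,0,0} = 1
G(20) = mex{0,0,0} = 1
G_A(20) = 1.
Heap B, S = {1, 3, 6, 8}:
n :  0  1  2  3  4  5  6  7  8  9 10 11 12 13 14 15 16 17 18 19 20
G :  0  1  0  1  0  1  2  3  2  0  1  0  1  0  1  2  3  2  0  1  0
G_B(20) = 0.
Combined Grundy value = 1 ⊕ 0 = 1.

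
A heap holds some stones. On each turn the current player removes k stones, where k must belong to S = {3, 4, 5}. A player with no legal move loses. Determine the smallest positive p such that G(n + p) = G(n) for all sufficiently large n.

G(0) = 0
G(1) = mex{} = 0
G(2) = mex{} = 0
G(3) = mex{0} = 1
G(4) = mex{0,0} = 1
G(5) = mex{0,0,0} = 1
G(6) = mex{1,0,0} = 2
G(7) = mex{1,1,0} = 2
G(8) = mex{1,1,1} = 0
G(9) = mex{2,1,1} = 0
G(10) = mex{2,2,1} = 0
G(11) = mex{0,2,2} = 1
G(12) = mex{0,0,2} = 1
G(13) = mex{0,0,0} = 1
G(14) = mex{1,0,0} = 2
G(15) = mex{1,1,0} = 2
G(16) = mex{1,1,1} = 0
G(17) = mex{2,1,1} = 0
G(n+8) = G(n) holds for n = 0,…,4 (a full window of length max(S) = 5), so the sequence is purely periodic with period 8.

8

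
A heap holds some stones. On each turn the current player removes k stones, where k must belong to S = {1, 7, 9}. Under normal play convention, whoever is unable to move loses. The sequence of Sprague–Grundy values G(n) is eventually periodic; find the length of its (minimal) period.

2

G(0) = 0
G(1) = mex{0} = 1
G(2) = mex{1} = 0
G(3) = mex{0} = 1
G(4) = mex{1} = 0
G(5) = mex{0} = 1
G(6) = mex{1} = 0
G(7) = mex{0,0} = 1
G(8) = mex{1,1} = 0
G(9) = mex{0,0,0} = 1
G(10) = mex{1,1,1} = 0
G(11) = mex{0,0,0} = 1
G(12) = mex{1,1,1} = 0
G(13) = mex{0,0,0} = 1
G(14) = mex{1,1,1} = 0
G(n+2) = G(n) holds for n = 0,…,8 (a full window of length max(S) = 9), so the sequence is purely periodic with period 2.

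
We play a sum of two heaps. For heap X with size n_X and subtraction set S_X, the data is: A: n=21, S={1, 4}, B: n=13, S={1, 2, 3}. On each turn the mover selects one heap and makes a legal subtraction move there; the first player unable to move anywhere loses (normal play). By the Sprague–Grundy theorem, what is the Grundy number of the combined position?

Heap A, S = {1, 4}:
n :  0  1  2  3  4  5  6  7  8  9 10 11 12 13 14 15 16 17 18 19 20 21
G :  0  1  0  1  2  0  1  0  1  2  0  1  0  1  2  0  1  0  1  2  0  1
G_A(21) = 1.
Heap B, S = {1, 2, 3}:
n :  0  1  2  3  4  5  6  7  8  9 10 11 12 13
G :  0  1  2  3  0  1  2  3  0  1  2  3  0  1
G_B(13) = 1.
Combined Grundy value = 1 ⊕ 1 = 0.

0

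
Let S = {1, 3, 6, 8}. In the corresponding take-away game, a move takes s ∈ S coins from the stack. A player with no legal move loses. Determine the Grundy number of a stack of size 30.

n :  0  1  2  3  4  5  6  7  8  9 10 11 12 13 14 15 16 17 18 19 20 21 22 23 24 25 26 27 28 29 30
G :  0  1  0  1  0  1  2  3  2  0  1  0  1  0  1  2  3  2  0  1  0  1  0  1  2  3  2  0  1  0  1

1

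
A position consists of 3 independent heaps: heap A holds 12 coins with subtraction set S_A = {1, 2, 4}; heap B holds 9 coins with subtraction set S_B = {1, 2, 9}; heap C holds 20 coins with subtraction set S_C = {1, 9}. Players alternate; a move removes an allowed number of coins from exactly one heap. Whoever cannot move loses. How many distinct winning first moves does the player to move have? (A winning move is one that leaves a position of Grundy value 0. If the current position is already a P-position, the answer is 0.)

Heap A, S = {1, 2, 4}:
n :  0  1  2  3  4  5  6  7  8  9 10 11 12
G :  0  1  2  0  1  2  0  1  2  0  1  2  0
G_A(12) = 0.
Heap B, S = {1, 2, 9}:
G(0) = 0
G(1) = mex{0} = 1
G(2) = mex{1,0} = 2
G(3) = mex{2,1} = 0
G(4) = mex{0,2} = 1
G(5) = mex{1,0} = 2
G(6) = mex{2,1} = 0
G(7) = mex{0,2} = 1
G(8) = mex{1,0} = 2
G(9) = mex{2,1,0} = 3
G_B(9) = 3.
Heap C, S = {1, 9}:
n :  0  1  2  3  4  5  6  7  8  9 10 11 12 13 14 15 16 17 18 19 20
G :  0  1  0  1  0  1  0  1  0  1  0  1  0  1  0  1  0  1  0  1  0
G_C(20) = 0.
Combined Grundy value = 0 ⊕ 3 ⊕ 0 = 3.
A winning move leaves total XOR = 0, i.e. changes one component's Grundy value g to g ⊕ X where X is the current total.
Heap A: need g' = 0⊕3 = 3. Options: 12−1→G=2, 12−2→G=1, 12−4→G=2. Hits: 0.
Heap B: need g' = 3⊕3 = 0. Options: 9−1→G=2, 9−2→G=1, 9−9→G=0. Hits: 1.
Heap C: need g' = 0⊕3 = 3. Options: 20−1→G=1, 20−9→G=1. Hits: 0.

1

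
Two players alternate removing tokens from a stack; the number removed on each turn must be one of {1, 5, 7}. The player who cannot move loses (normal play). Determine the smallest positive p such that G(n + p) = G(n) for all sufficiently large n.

n :  0  1  2  3  4  5  6  7  8  9 10 11 12 13 14
G :  0  1  0  1  0  1  0  1  0  1  0  1  0  1  0
G(n+2) = G(n) holds for n = 0,…,6 (a full window of length max(S) = 7), so the sequence is purely periodic with period 2.

2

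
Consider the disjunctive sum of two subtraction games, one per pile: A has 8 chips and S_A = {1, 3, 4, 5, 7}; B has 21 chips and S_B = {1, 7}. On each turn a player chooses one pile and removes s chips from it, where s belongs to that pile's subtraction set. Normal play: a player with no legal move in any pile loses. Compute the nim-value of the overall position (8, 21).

Pile A, S = {1, 3, 4, 5, 7}:
n : 0 1 2 3 4 5 6 7 8
G : 0 1 0 1 2 3 2 3 0
G_A(8) = 0.
Pile B, S = {1, 7}:
n :  0  1  2  3  4  5  6  7  8  9 10 11 12 13 14 15 16 17 18 19 20 21
G :  0  1  0  1  0  1  0  1  0  1  0  1  0  1  0  1  0  1  0  1  0  1
G_B(21) = 1.
Combined Grundy value = 0 ⊕ 1 = 1.

1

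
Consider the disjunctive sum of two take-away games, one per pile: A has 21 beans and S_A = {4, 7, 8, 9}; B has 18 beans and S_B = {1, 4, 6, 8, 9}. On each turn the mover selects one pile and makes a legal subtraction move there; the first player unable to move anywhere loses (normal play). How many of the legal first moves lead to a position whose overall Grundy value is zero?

3

Pile A, S = {4, 7, 8, 9}:
n :  0  1  2  3  4  5  6  7  8  9 10 11 12 13 14 15 16 17 18 19 20 21
G :  0  0  0  0  1  1  1  1  2  2  2  2  3  0  0  0  0  1  1  1  1  2
G_A(21) = 2.
Pile B, S = {1, 4, 6, 8, 9}:
n :  0  1  2  3  4  5  6  7  8  9 10 11 12 13 14 15 16 17 18
G :  0  1  0  1  2  0  1  0  1  2  3  2  0  1  2  3  2  0  1
G_B(18) = 1.
Combined Grundy value = 2 ⊕ 1 = 3.
A winning move leaves total XOR = 0, i.e. changes one component's Grundy value g to g ⊕ X where X is the current total.
Pile A: need g' = 2⊕3 = 1. Options: 21−4→G=1, 21−7→G=0, 21−8→G=0, 21−9→G=3. Hits: 1.
Pile B: need g' = 1⊕3 = 2. Options: 18−1→G=0, 18−4→G=2, 18−6→G=0, 18−8→G=3, 18−9→G=2. Hits: 2.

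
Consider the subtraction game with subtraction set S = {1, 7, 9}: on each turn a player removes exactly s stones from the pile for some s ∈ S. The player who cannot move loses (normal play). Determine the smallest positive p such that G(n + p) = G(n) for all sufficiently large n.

2

G(0) = 0
G(1) = mex{0} = 1
G(2) = mex{1} = 0
G(3) = mex{0} = 1
G(4) = mex{1} = 0
G(5) = mex{0} = 1
G(6) = mex{1} = 0
G(7) = mex{0,0} = 1
G(8) = mex{1,1} = 0
G(9) = mex{0,0,0} = 1
G(10) = mex{1,1,1} = 0
G(11) = mex{0,0,0} = 1
G(12) = mex{1,1,1} = 0
G(13) = mex{0,0,0} = 1
G(14) = mex{1,1,1} = 0
G(n+2) = G(n) holds for n = 0,…,8 (a full window of length max(S) = 9), so the sequence is purely periodic with period 2.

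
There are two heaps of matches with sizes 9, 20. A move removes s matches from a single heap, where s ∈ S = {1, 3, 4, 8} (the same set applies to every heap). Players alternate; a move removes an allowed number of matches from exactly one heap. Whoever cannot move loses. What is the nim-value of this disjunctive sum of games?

2

All heaps use S = {1, 3, 4, 8}:
G(0) = 0
G(1) = mex{0} = 1
G(2) = mex{1} = 0
G(3) = mex{0,0} = 1
G(4) = mex{1,1,0} = 2
G(5) = mex{2,0,1} = 3
G(6) = mex{3,1,0} = 2
G(7) = mex{2,2,1} = 0
G(8) = mex{0,3,2,0} = 1
G(9) = mex{1,2,3,1} = 0
G(10) = mex{0,0,2,0} = 1
G(11) = mex{1,1,0,1} = 2
G(12) = mex{2,0,1,2} = 3
G(13) = mex{3,1,0,3} = 2
G(14) = mex{2,2,1,2} = 0
G(15) = mex{0,3,2,0} = 1
G(16) = mex{1,2,3,1} = 0
G(17) = mex{0,0,2,0} = 1
G(18) = mex{1,1,0,1} = 2
G(19) = mex{2,0,1,2} = 3
G(20) = mex{3,1,0,3} = 2
Heap A: G(9) = 0.
Heap B: G(20) = 2.
Combined Grundy value = 0 ⊕ 2 = 2.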